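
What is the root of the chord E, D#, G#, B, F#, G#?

E

E, D#, G#, B, F# are the tones of an E major ninth chord (E–G#–B–D#–F#), making E the root.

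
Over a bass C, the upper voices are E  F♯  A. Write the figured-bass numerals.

4/3

The notes C, E, F#, A stack in thirds as F#–A–C–E — an F# half-diminished seventh chord. The bass C is the fifth, so this is second inversion: figured 4/3.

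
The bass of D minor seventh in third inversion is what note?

The seventh of D minor seventh (D–F–A–C) is C; that is the bass in third inversion.

C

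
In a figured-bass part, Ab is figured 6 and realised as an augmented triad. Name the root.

The figures 6 mean the third of the chord is in the bass. If Ab is the third of an augmented triad, the root is Fb (chord tones Fb–Ab–C).

Fb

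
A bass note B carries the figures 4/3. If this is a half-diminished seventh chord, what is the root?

E#

The figures 4/3 mean the fifth of the chord is in the bass. If B is the fifth of a half-diminished seventh chord, the root is E# (chord tones E#–G#–B–D#).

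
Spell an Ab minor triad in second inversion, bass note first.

The chord tones are Ab–Cb–Eb. With the fifth (Eb) lowest for second inversion: Eb, Ab, Cb.

Eb, Ab, Cb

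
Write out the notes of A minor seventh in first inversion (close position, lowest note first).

C, E, G, A

Spelling A minor seventh: A–C–E–G. In first inversion the third is bass, giving C, E, G, A from the bottom.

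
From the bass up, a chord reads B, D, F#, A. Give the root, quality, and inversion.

The pitch classes B, D, F#, A arrange in thirds as B–D–F#–A: a B minor seventh chord.
The lowest note is B, the root of the chord, so this is root position (figured bass 7).

B minor seventh, root position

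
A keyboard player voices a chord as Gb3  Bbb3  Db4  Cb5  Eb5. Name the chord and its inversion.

Cb dominant ninth, second inversion

The distinct note names are Gb, Bbb, Db, Cb, Eb. Stacked in thirds they read Cb–Eb–Gb–Bbb–Db, which is a dominant ninth chord on Cb.
Gb is the fifth of Cb dominant ninth; fifth in the bass means second inversion.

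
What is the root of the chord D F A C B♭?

Bb

Reordering D, F, A, C, Bb into stacked thirds gives Bb–D–F–A–C; the bottom of that stack, Bb, is the root.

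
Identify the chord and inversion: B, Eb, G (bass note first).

Reducing to letter names: B, Eb, G. These stack in thirds as Eb–G–B — an Eb augmented triad.
With the fifth (B) in the bass, the chord is in second inversion (figured bass 6/4).

Eb augmented, second inversion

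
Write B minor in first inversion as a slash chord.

First inversion of B minor has the third (D) in the bass. As a slash chord: Bm/D.

Bm/D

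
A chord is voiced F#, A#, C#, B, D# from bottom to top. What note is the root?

B

Reordering F#, A#, C#, B, D# into stacked thirds gives B–D#–F#–A#–C#; the bottom of that stack, B, is the root.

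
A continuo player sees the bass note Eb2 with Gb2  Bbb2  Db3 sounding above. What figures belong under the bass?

7

The notes Eb, Gb, Bbb, Db stack in thirds as Eb–Gb–Bbb–Db — an Eb half-diminished seventh chord. The bass Eb is the root, so this is root position: figured 7.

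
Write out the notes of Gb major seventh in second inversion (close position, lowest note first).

Gb major seventh is Gb–Bb–Db–F. Second inversion puts the fifth (Db) in the bass, with the remaining tones above: Db, F, Gb, Bb.

Db, F, Gb, Bb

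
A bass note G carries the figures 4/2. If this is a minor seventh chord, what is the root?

The figures 4/2 mean the seventh of the chord is in the bass. If G is the seventh of a minor seventh chord, the root is A (chord tones A–C–E–G).

A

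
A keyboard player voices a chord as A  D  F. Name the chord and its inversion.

D minor, second inversion

The pitch classes A, D, F arrange in thirds as D–F–A: a D minor triad.
A is the fifth of D minor; fifth in the bass means second inversion (figured bass 6/4).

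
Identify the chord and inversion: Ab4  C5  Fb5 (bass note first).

Reducing to letter names: Ab, C, Fb. These stack in thirds as Fb–Ab–C — an Fb augmented triad.
Ab is the third of Fb augmented; third in the bass means first inversion (figured bass 6).

Fb augmented, first inversion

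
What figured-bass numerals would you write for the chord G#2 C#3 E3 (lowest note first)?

The notes G#, C#, E stack in thirds as C#–E–G# — a C# minor triad. The bass G# is the fifth, so this is second inversion: figured 6/4.

6/4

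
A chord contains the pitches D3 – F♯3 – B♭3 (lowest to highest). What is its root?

D, F#, Bb are the tones of a Bb augmented triad (Bb–D–F#), making Bb the root.

Bb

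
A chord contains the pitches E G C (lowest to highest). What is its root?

Reordering E, G, C into stacked thirds gives C–E–G; the bottom of that stack, C, is the root.

C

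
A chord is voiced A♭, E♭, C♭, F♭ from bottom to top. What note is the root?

Fb

Ab, Eb, Cb, Fb are the tones of an Fb major seventh chord (Fb–Ab–Cb–Eb), making Fb the root.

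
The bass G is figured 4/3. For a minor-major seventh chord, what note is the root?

The figures 4/3 mean the fifth of the chord is in the bass. If G is the fifth of a minor-major seventh chord, the root is C (chord tones C–Eb–G–B).

C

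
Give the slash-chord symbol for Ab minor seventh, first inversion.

Abm7/Cb

First inversion of Ab minor seventh has the third (Cb) in the bass. As a slash chord: Abm7/Cb.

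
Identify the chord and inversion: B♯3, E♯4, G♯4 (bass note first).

E# minor, second inversion

The pitch classes B#, E#, G# arrange in thirds as E#–G#–B#: an E# minor triad.
The lowest note is B#, the fifth of the chord, so this is second inversion (figured bass 6/4).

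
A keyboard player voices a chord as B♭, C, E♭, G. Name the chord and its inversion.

C minor seventh, third inversion

The distinct note names are Bb, C, Eb, G. Stacked in thirds they read C–Eb–G–Bb, which is a minor seventh chord on C.
With the seventh (Bb) in the bass, the chord is in third inversion (figured bass 4/2).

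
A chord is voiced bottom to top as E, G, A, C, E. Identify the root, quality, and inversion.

The pitch classes E, G, A, C arrange in thirds as A–C–E–G: an A minor seventh chord.
The lowest note is E, the fifth of the chord, so this is second inversion (figured bass 4/3).

A minor seventh, second inversion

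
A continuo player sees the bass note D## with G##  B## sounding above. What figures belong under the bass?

6/4

The notes D##, G##, B## stack in thirds as G##–B##–D## — a G## major triad. The bass D## is the fifth, so this is second inversion: figured 6/4.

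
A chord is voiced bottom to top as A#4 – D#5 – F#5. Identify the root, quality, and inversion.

The pitch classes A#, D#, F# arrange in thirds as D#–F#–A#: a D# minor triad.
A# is the fifth of D# minor; fifth in the bass means second inversion (figured bass 6/4).

D# minor, second inversion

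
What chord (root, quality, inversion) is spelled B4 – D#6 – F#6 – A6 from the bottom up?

B dominant seventh, root position

Reducing to letter names: B, D#, F#, A. These stack in thirds as B–D#–F#–A — a B dominant seventh chord.
The lowest note is B, the root of the chord, so this is root position (figured bass 7).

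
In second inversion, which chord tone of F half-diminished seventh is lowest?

F half-diminished seventh is F–Ab–Cb–Eb. Second inversion places the fifth in the bass: Cb.

Cb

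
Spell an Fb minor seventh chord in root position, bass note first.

The chord tones are Fb–Abb–Cb–Ebb. With the root (Fb) lowest for root position: Fb, Abb, Cb, Ebb.

Fb, Abb, Cb, Ebb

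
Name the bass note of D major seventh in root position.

D

The root of D major seventh (D–F#–A–C#) is D; that is the bass in root position.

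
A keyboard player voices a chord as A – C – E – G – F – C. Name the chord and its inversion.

F major ninth, first inversion

The distinct note names are A, C, E, G, F. Stacked in thirds they read F–A–C–E–G, which is a major ninth chord on F.
A is the third of F major ninth; third in the bass means first inversion.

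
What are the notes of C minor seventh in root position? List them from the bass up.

Spelling C minor seventh: C–Eb–G–Bb. In root position the root is bass, giving C, Eb, G, Bb from the bottom.

C, Eb, G, Bb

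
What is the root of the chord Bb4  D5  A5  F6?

Bb, D, A, F are the tones of a Bb major seventh chord (Bb–D–F–A), making Bb the root.

Bb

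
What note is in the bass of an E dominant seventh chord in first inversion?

G#

In first inversion the third is lowest. For E dominant seventh (E–G#–B–D) that is G#.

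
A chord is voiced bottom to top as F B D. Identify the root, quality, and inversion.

B diminished, second inversion

Reducing to letter names: F, B, D. These stack in thirds as B–D–F — a B diminished triad.
With the fifth (F) in the bass, the chord is in second inversion (figured bass 6/4).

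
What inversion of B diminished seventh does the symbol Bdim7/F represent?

second inversion

Bdim7/F means B diminished seventh with F in the bass. F is the fifth of B diminished seventh (B–D–F–Ab), so this is second inversion.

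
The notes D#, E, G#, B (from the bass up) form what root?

Reordering D#, E, G#, B into stacked thirds gives E–G#–B–D#; the bottom of that stack, E, is the root.

E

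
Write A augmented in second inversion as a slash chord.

Aaug/E#

Second inversion of A augmented has the fifth (E#) in the bass. As a slash chord: Aaug/E#.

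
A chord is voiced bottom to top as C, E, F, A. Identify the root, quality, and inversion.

F major seventh, second inversion

The distinct note names are C, E, F, A. Stacked in thirds they read F–A–C–E, which is a major seventh chord on F.
The lowest note is C, the fifth of the chord, so this is second inversion (figured bass 4/3).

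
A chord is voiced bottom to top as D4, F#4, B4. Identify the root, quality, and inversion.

B minor, first inversion

The pitch classes D, F#, B arrange in thirds as B–D–F#: a B minor triad.
The lowest note is D, the third of the chord, so this is first inversion (figured bass 6).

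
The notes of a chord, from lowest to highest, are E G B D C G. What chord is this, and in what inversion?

C major ninth, first inversion

The distinct note names are E, G, B, D, C. Stacked in thirds they read C–E–G–B–D, which is a major ninth chord on C.
The lowest note is E, the third of the chord, so this is first inversion.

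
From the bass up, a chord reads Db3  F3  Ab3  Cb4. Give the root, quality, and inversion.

Reducing to letter names: Db, F, Ab, Cb. These stack in thirds as Db–F–Ab–Cb — a Db dominant seventh chord.
Db is the root of Db dominant seventh; root in the bass means root position (figured bass 7).

Db dominant seventh, root position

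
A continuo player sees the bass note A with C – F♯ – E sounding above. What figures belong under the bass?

The notes A, C, F#, E stack in thirds as F#–A–C–E — an F# half-diminished seventh chord. The bass A is the third, so this is first inversion: figured 6/5.

6/5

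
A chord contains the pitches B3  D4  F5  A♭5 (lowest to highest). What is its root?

Reordering B, D, F, Ab into stacked thirds gives B–D–F–Ab; the bottom of that stack, B, is the root.

B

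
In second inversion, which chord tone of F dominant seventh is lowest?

The fifth of F dominant seventh (F–A–C–Eb) is C; that is the bass in second inversion.

C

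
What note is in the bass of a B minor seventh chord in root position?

B

The root of B minor seventh (B–D–F#–A) is B; that is the bass in root position.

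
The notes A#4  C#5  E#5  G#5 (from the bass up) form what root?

The distinct letter names are A#, C#, E#, G#. Arranged as a stack of thirds they read A#–C#–E#–G#, so A# is the root (an A# minor seventh chord).

A#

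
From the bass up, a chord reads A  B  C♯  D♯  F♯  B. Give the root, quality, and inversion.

B dominant ninth, third inversion

The pitch classes A, B, C#, D#, F# arrange in thirds as B–D#–F#–A–C#: a B dominant ninth chord.
With the seventh (A) in the bass, the chord is in third inversion.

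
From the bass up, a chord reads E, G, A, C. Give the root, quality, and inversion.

A minor seventh, second inversion

The pitch classes E, G, A, C arrange in thirds as A–C–E–G: an A minor seventh chord.
With the fifth (E) in the bass, the chord is in second inversion (figured bass 4/3).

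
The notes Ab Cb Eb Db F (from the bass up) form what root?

Reordering Ab, Cb, Eb, Db, F into stacked thirds gives Db–F–Ab–Cb–Eb; the bottom of that stack, Db, is the root.

Db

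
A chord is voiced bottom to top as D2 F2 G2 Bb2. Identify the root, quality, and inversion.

G minor seventh, second inversion

Reducing to letter names: D, F, G, Bb. These stack in thirds as G–Bb–D–F — a G minor seventh chord.
D is the fifth of G minor seventh; fifth in the bass means second inversion (figured bass 4/3).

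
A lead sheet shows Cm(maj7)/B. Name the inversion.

Cm(maj7)/B means C minor-major seventh with B in the bass. B is the seventh of C minor-major seventh (C–Eb–G–B), so this is third inversion.

third inversion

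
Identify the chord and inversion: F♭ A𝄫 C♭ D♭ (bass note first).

Db half-diminished seventh, first inversion

The pitch classes Fb, Abb, Cb, Db arrange in thirds as Db–Fb–Abb–Cb: a Db half-diminished seventh chord.
Fb is the third of Db half-diminished seventh; third in the bass means first inversion (figured bass 6/5).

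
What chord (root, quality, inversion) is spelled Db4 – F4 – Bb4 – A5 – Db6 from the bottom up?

Bb minor-major seventh, first inversion

The pitch classes Db, F, Bb, A arrange in thirds as Bb–Db–F–A: a Bb minor-major seventh chord.
Db is the third of Bb minor-major seventh; third in the bass means first inversion (figured bass 6/5).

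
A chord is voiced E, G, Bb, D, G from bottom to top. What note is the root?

E

Reordering E, G, Bb, D into stacked thirds gives E–G–Bb–D; the bottom of that stack, E, is the root.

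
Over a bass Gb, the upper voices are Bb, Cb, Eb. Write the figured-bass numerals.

4/3

The notes Gb, Bb, Cb, Eb stack in thirds as Cb–Eb–Gb–Bb — a Cb major seventh chord. The bass Gb is the fifth, so this is second inversion: figured 4/3.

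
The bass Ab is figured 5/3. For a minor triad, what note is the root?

The figures 5/3 mean the root of the chord is in the bass. If Ab is the root of a minor triad, the root is Ab (chord tones Ab–Cb–Eb).

Ab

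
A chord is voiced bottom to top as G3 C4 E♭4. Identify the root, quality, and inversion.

C minor, second inversion

The distinct note names are G, C, Eb. Stacked in thirds they read C–Eb–G, which is a minor triad on C.
With the fifth (G) in the bass, the chord is in second inversion (figured bass 6/4).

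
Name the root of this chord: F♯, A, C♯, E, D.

D

The distinct letter names are F#, A, C#, E, D. Arranged as a stack of thirds they read D–F#–A–C#–E, so D is the root (a D major ninth chord).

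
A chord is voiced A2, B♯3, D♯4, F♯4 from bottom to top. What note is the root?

A, B#, D#, F# are the tones of a B# diminished seventh chord (B#–D#–F#–A), making B# the root.

B#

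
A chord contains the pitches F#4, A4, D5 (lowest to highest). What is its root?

Reordering F#, A, D into stacked thirds gives D–F#–A; the bottom of that stack, D, is the root.

D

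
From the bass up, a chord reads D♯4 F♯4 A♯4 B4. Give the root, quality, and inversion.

B major seventh, first inversion

The distinct note names are D#, F#, A#, B. Stacked in thirds they read B–D#–F#–A#, which is a major seventh chord on B.
The lowest note is D#, the third of the chord, so this is first inversion (figured bass 6/5).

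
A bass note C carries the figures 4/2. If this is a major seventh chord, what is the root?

The figures 4/2 mean the seventh of the chord is in the bass. If C is the seventh of a major seventh chord, the root is Db (chord tones Db–F–Ab–C).

Db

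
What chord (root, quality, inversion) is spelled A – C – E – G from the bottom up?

The pitch classes A, C, E, G arrange in thirds as A–C–E–G: an A minor seventh chord.
A is the root of A minor seventh; root in the bass means root position (figured bass 7).

A minor seventh, root position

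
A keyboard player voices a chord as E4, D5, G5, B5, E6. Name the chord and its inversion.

Reducing to letter names: E, D, G, B. These stack in thirds as E–G–B–D — an E minor seventh chord.
The lowest note is E, the root of the chord, so this is root position (figured bass 7).

E minor seventh, root position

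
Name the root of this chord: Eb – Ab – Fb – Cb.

Reordering Eb, Ab, Fb, Cb into stacked thirds gives Fb–Ab–Cb–Eb; the bottom of that stack, Fb, is the root.

Fb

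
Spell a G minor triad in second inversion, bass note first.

G minor is G–Bb–D. Second inversion puts the fifth (D) in the bass, with the remaining tones above: D, G, Bb.

D, G, Bb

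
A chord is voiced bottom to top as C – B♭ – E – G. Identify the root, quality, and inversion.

C dominant seventh, root position

The distinct note names are C, Bb, E, G. Stacked in thirds they read C–E–G–Bb, which is a dominant seventh chord on C.
With the root (C) in the bass, the chord is in root position (figured bass 7).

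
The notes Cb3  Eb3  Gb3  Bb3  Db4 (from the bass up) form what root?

Reordering Cb, Eb, Gb, Bb, Db into stacked thirds gives Cb–Eb–Gb–Bb–Db; the bottom of that stack, Cb, is the root.

Cb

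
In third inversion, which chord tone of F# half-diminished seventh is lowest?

E

In third inversion the seventh is lowest. For F# half-diminished seventh (F#–A–C–E) that is E.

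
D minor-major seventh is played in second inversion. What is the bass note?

The fifth of D minor-major seventh (D–F–A–C#) is A; that is the bass in second inversion.

A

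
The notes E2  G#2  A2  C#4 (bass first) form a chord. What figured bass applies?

The notes E, G#, A, C# stack in thirds as A–C#–E–G# — an A major seventh chord. The bass E is the fifth, so this is second inversion: figured 4/3.

4/3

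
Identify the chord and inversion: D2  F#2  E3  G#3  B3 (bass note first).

E dominant ninth, third inversion

Reducing to letter names: D, F#, E, G#, B. These stack in thirds as E–G#–B–D–F# — an E dominant ninth chord.
With the seventh (D) in the bass, the chord is in third inversion.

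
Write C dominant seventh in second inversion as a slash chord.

Second inversion of C dominant seventh has the fifth (G) in the bass. As a slash chord: C7/G.

C7/G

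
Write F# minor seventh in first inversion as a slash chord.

F#m7/A

First inversion of F# minor seventh has the third (A) in the bass. As a slash chord: F#m7/A.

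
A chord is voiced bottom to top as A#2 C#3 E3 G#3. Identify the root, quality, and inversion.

A# half-diminished seventh, root position

The distinct note names are A#, C#, E, G#. Stacked in thirds they read A#–C#–E–G#, which is a half-diminished seventh chord on A#.
The lowest note is A#, the root of the chord, so this is root position (figured bass 7).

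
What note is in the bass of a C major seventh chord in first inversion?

C major seventh is C–E–G–B. First inversion places the third in the bass: E.

E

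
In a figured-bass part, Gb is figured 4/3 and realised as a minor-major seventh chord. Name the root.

Cb

The figures 4/3 mean the fifth of the chord is in the bass. If Gb is the fifth of a minor-major seventh chord, the root is Cb (chord tones Cb–Ebb–Gb–Bb).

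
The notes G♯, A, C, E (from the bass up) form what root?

Reordering G#, A, C, E into stacked thirds gives A–C–E–G#; the bottom of that stack, A, is the root.

A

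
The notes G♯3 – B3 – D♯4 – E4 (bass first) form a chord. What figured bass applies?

The notes G#, B, D#, E stack in thirds as E–G#–B–D# — an E major seventh chord. The bass G# is the third, so this is first inversion: figured 6/5.

6/5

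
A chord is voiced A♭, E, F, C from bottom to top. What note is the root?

Reordering Ab, E, F, C into stacked thirds gives F–Ab–C–E; the bottom of that stack, F, is the root.

F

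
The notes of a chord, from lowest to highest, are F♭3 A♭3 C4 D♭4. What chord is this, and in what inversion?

Db minor-major seventh, first inversion

The distinct note names are Fb, Ab, C, Db. Stacked in thirds they read Db–Fb–Ab–C, which is a minor-major seventh chord on Db.
With the third (Fb) in the bass, the chord is in first inversion (figured bass 6/5).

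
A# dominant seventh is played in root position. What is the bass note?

A#

A# dominant seventh is A#–C##–E#–G#. Root position places the root in the bass: A#.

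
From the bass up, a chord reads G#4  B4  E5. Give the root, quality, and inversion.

Reducing to letter names: G#, B, E. These stack in thirds as E–G#–B — an E major triad.
G# is the third of E major; third in the bass means first inversion (figured bass 6).

E major, first inversion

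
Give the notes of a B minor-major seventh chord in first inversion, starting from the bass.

B minor-major seventh is B–D–F#–A#. First inversion puts the third (D) in the bass, with the remaining tones above: D, F#, A#, B.

D, F#, A#, B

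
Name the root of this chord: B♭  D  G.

G

Bb, D, G are the tones of a G minor triad (G–Bb–D), making G the root.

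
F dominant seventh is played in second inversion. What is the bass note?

C

F dominant seventh is F–A–C–Eb. Second inversion places the fifth in the bass: C.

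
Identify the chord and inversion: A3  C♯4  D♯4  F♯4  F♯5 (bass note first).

D# half-diminished seventh, second inversion

Reducing to letter names: A, C#, D#, F#. These stack in thirds as D#–F#–A–C# — a D# half-diminished seventh chord.
A is the fifth of D# half-diminished seventh; fifth in the bass means second inversion (figured bass 4/3).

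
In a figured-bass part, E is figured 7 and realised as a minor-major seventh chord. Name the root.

E

The figures 7 mean the root of the chord is in the bass. If E is the root of a minor-major seventh chord, the root is E (chord tones E–G–B–D#).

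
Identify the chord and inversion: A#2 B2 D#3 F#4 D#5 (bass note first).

B major seventh, third inversion

The distinct note names are A#, B, D#, F#. Stacked in thirds they read B–D#–F#–A#, which is a major seventh chord on B.
With the seventh (A#) in the bass, the chord is in third inversion (figured bass 4/2).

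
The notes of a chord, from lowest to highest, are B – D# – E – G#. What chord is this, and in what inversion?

The pitch classes B, D#, E, G# arrange in thirds as E–G#–B–D#: an E major seventh chord.
With the fifth (B) in the bass, the chord is in second inversion (figured bass 4/3).

E major seventh, second inversion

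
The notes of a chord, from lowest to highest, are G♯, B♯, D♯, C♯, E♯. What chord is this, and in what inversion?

The pitch classes G#, B#, D#, C#, E# arrange in thirds as C#–E#–G#–B#–D#: a C# major ninth chord.
With the fifth (G#) in the bass, the chord is in second inversion.

C# major ninth, second inversion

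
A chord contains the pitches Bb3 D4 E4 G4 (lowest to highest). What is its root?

E

Bb, D, E, G are the tones of an E half-diminished seventh chord (E–G–Bb–D), making E the root.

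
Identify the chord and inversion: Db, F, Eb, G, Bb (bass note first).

The distinct note names are Db, F, Eb, G, Bb. Stacked in thirds they read Eb–G–Bb–Db–F, which is a dominant ninth chord on Eb.
With the seventh (Db) in the bass, the chord is in third inversion.

Eb dominant ninth, third inversion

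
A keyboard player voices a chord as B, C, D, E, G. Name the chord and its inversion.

Reducing to letter names: B, C, D, E, G. These stack in thirds as C–E–G–B–D — a C major ninth chord.
B is the seventh of C major ninth; seventh in the bass means third inversion.

C major ninth, third inversion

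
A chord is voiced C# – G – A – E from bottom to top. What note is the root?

Reordering C#, G, A, E into stacked thirds gives A–C#–E–G; the bottom of that stack, A, is the root.

A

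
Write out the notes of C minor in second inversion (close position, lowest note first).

The chord tones are C–Eb–G. With the fifth (G) lowest for second inversion: G, C, Eb.

G, C, Eb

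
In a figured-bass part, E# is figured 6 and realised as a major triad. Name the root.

C#

The figures 6 mean the third of the chord is in the bass. If E# is the third of a major triad, the root is C# (chord tones C#–E#–G#).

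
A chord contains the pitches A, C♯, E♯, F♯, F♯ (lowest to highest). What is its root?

F#

A, C#, E#, F# are the tones of an F# minor-major seventh chord (F#–A–C#–E#), making F# the root.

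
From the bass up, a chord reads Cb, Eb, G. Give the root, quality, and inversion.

Cb augmented, root position

Reducing to letter names: Cb, Eb, G. These stack in thirds as Cb–Eb–G — a Cb augmented triad.
Cb is the root of Cb augmented; root in the bass means root position (figured bass 5/3).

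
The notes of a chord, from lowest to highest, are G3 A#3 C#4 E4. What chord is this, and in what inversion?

The pitch classes G, A#, C#, E arrange in thirds as A#–C#–E–G: an A# diminished seventh chord.
G is the seventh of A# diminished seventh; seventh in the bass means third inversion (figured bass 4/2).

A# diminished seventh, third inversion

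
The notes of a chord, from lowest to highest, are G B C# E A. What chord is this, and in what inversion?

The pitch classes G, B, C#, E, A arrange in thirds as A–C#–E–G–B: an A dominant ninth chord.
The lowest note is G, the seventh of the chord, so this is third inversion.

A dominant ninth, third inversion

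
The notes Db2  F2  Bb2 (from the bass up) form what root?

Reordering Db, F, Bb into stacked thirds gives Bb–Db–F; the bottom of that stack, Bb, is the root.

Bb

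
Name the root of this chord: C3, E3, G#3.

The distinct letter names are C, E, G#. Arranged as a stack of thirds they read C–E–G#, so C is the root (a C augmented triad).

C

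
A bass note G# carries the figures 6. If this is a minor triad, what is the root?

E#

The figures 6 mean the third of the chord is in the bass. If G# is the third of a minor triad, the root is E# (chord tones E#–G#–B#).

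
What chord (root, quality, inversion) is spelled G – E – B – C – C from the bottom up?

C major seventh, second inversion

The pitch classes G, E, B, C arrange in thirds as C–E–G–B: a C major seventh chord.
With the fifth (G) in the bass, the chord is in second inversion (figured bass 4/3).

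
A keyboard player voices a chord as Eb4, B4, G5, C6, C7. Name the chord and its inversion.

The pitch classes Eb, B, G, C arrange in thirds as C–Eb–G–B: a C minor-major seventh chord.
The lowest note is Eb, the third of the chord, so this is first inversion (figured bass 6/5).

C minor-major seventh, first inversion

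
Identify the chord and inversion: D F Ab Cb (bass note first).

Reducing to letter names: D, F, Ab, Cb. These stack in thirds as D–F–Ab–Cb — a D diminished seventh chord.
D is the root of D diminished seventh; root in the bass means root position (figured bass 7).

D diminished seventh, root position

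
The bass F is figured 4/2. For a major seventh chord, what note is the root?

Gb

The figures 4/2 mean the seventh of the chord is in the bass. If F is the seventh of a major seventh chord, the root is Gb (chord tones Gb–Bb–Db–F).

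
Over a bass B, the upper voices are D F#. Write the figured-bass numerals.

The notes B, D, F# stack in thirds as B–D–F# — a B minor triad. The bass B is the root, so this is root position: figured 5/3.

5/3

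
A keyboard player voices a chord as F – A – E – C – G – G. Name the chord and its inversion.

F major ninth, root position

The distinct note names are F, A, E, C, G. Stacked in thirds they read F–A–C–E–G, which is a major ninth chord on F.
F is the root of F major ninth; root in the bass means root position.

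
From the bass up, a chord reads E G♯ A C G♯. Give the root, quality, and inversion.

Reducing to letter names: E, G#, A, C. These stack in thirds as A–C–E–G# — an A minor-major seventh chord.
With the fifth (E) in the bass, the chord is in second inversion (figured bass 4/3).

A minor-major seventh, second inversion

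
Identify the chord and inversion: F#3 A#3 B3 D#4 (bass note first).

Reducing to letter names: F#, A#, B, D#. These stack in thirds as B–D#–F#–A# — a B major seventh chord.
With the fifth (F#) in the bass, the chord is in second inversion (figured bass 4/3).

B major seventh, second inversion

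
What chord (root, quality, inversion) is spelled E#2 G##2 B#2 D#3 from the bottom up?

Reducing to letter names: E#, G##, B#, D#. These stack in thirds as E#–G##–B#–D# — an E# dominant seventh chord.
E# is the root of E# dominant seventh; root in the bass means root position (figured bass 7).

E# dominant seventh, root position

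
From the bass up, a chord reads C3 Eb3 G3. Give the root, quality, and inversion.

The pitch classes C, Eb, G arrange in thirds as C–Eb–G: a C minor triad.
The lowest note is C, the root of the chord, so this is root position (figured bass 5/3).

C minor, root position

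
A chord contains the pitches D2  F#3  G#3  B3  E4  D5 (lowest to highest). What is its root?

E

The distinct letter names are D, F#, G#, B, E. Arranged as a stack of thirds they read E–G#–B–D–F#, so E is the root (an E dominant ninth chord).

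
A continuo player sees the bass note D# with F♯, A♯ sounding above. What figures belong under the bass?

The notes D#, F#, A# stack in thirds as D#–F#–A# — a D# minor triad. The bass D# is the root, so this is root position: figured 5/3.

5/3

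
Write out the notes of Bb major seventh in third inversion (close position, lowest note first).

The chord tones are Bb–D–F–A. With the seventh (A) lowest for third inversion: A, Bb, D, F.

A, Bb, D, F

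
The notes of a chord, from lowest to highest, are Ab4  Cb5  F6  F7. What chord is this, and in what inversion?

F diminished, first inversion

Reducing to letter names: Ab, Cb, F. These stack in thirds as F–Ab–Cb — an F diminished triad.
Ab is the third of F diminished; third in the bass means first inversion (figured bass 6).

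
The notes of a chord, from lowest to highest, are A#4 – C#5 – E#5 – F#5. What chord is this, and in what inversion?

F# major seventh, first inversion

The pitch classes A#, C#, E#, F# arrange in thirds as F#–A#–C#–E#: an F# major seventh chord.
A# is the third of F# major seventh; third in the bass means first inversion (figured bass 6/5).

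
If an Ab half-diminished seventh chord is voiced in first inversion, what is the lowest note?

Cb

Ab half-diminished seventh is Ab–Cb–Ebb–Gb. First inversion places the third in the bass: Cb.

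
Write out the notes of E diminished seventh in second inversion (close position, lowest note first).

Bb, Db, E, G

Spelling E diminished seventh: E–G–Bb–Db. In second inversion the fifth is bass, giving Bb, Db, E, G from the bottom.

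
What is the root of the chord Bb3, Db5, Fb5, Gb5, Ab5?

Gb

The distinct letter names are Bb, Db, Fb, Gb, Ab. Arranged as a stack of thirds they read Gb–Bb–Db–Fb–Ab, so Gb is the root (a Gb dominant ninth chord).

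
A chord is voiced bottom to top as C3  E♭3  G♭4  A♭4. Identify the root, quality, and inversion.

Ab dominant seventh, first inversion

Reducing to letter names: C, Eb, Gb, Ab. These stack in thirds as Ab–C–Eb–Gb — an Ab dominant seventh chord.
C is the third of Ab dominant seventh; third in the bass means first inversion (figured bass 6/5).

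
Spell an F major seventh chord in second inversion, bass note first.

The chord tones are F–A–C–E. With the fifth (C) lowest for second inversion: C, E, F, A.

C, E, F, A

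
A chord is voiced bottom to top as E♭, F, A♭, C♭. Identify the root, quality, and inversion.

Reducing to letter names: Eb, F, Ab, Cb. These stack in thirds as F–Ab–Cb–Eb — an F half-diminished seventh chord.
The lowest note is Eb, the seventh of the chord, so this is third inversion (figured bass 4/2).

F half-diminished seventh, third inversion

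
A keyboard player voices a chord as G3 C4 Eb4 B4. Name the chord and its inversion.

The distinct note names are G, C, Eb, B. Stacked in thirds they read C–Eb–G–B, which is a minor-major seventh chord on C.
The lowest note is G, the fifth of the chord, so this is second inversion (figured bass 4/3).

C minor-major seventh, second inversion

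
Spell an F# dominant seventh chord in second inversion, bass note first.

C#, E, F#, A#

F# dominant seventh is F#–A#–C#–E. Second inversion puts the fifth (C#) in the bass, with the remaining tones above: C#, E, F#, A#.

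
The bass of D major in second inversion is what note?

In second inversion the fifth is lowest. For D major (D–F#–A) that is A.

A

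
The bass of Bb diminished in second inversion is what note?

In second inversion the fifth is lowest. For Bb diminished (Bb–Db–Fb) that is Fb.

Fb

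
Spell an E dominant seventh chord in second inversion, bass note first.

Spelling E dominant seventh: E–G#–B–D. In second inversion the fifth is bass, giving B, D, E, G# from the bottom.

B, D, E, G#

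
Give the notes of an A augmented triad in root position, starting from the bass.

A augmented is A–C#–E#. Root position puts the root (A) in the bass, with the remaining tones above: A, C#, E#.

A, C#, E#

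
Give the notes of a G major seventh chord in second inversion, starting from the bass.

D, F#, G, B

Spelling G major seventh: G–B–D–F#. In second inversion the fifth is bass, giving D, F#, G, B from the bottom.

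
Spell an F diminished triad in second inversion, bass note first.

Cb, F, Ab

Spelling F diminished: F–Ab–Cb. In second inversion the fifth is bass, giving Cb, F, Ab from the bottom.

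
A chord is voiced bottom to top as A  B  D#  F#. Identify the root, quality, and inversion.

The pitch classes A, B, D#, F# arrange in thirds as B–D#–F#–A: a B dominant seventh chord.
With the seventh (A) in the bass, the chord is in third inversion (figured bass 4/2).

B dominant seventh, third inversion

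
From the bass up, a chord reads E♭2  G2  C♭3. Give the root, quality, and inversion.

Cb augmented, first inversion

Reducing to letter names: Eb, G, Cb. These stack in thirds as Cb–Eb–G — a Cb augmented triad.
The lowest note is Eb, the third of the chord, so this is first inversion (figured bass 6).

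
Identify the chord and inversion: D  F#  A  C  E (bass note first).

The distinct note names are D, F#, A, C, E. Stacked in thirds they read D–F#–A–C–E, which is a dominant ninth chord on D.
D is the root of D dominant ninth; root in the bass means root position.

D dominant ninth, root position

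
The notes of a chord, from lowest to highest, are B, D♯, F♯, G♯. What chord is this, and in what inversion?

G# minor seventh, first inversion

Reducing to letter names: B, D#, F#, G#. These stack in thirds as G#–B–D#–F# — a G# minor seventh chord.
B is the third of G# minor seventh; third in the bass means first inversion (figured bass 6/5).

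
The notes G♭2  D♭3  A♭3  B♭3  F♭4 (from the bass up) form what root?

Gb, Db, Ab, Bb, Fb are the tones of a Gb dominant ninth chord (Gb–Bb–Db–Fb–Ab), making Gb the root.

Gb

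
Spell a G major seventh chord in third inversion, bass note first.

F#, G, B, D

Spelling G major seventh: G–B–D–F#. In third inversion the seventh is bass, giving F#, G, B, D from the bottom.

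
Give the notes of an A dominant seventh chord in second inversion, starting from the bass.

E, G, A, C#

A dominant seventh is A–C#–E–G. Second inversion puts the fifth (E) in the bass, with the remaining tones above: E, G, A, C#.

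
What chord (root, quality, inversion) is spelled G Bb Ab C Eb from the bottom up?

The pitch classes G, Bb, Ab, C, Eb arrange in thirds as Ab–C–Eb–G–Bb: an Ab major ninth chord.
With the seventh (G) in the bass, the chord is in third inversion.

Ab major ninth, third inversion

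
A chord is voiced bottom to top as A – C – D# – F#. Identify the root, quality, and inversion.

The pitch classes A, C, D#, F# arrange in thirds as D#–F#–A–C: a D# diminished seventh chord.
With the fifth (A) in the bass, the chord is in second inversion (figured bass 4/3).

D# diminished seventh, second inversion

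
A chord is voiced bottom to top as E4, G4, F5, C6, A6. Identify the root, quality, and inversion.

The distinct note names are E, G, F, C, A. Stacked in thirds they read F–A–C–E–G, which is a major ninth chord on F.
E is the seventh of F major ninth; seventh in the bass means third inversion.

F major ninth, third inversion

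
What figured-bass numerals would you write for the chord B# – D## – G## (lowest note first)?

The notes B#, D##, G## stack in thirds as G##–B#–D## — a G## minor triad. The bass B# is the third, so this is first inversion: figured 6.

6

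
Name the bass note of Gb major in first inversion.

Gb major is Gb–Bb–Db. First inversion places the third in the bass: Bb.

Bb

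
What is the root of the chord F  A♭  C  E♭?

F

F, Ab, C, Eb are the tones of an F minor seventh chord (F–Ab–C–Eb), making F the root.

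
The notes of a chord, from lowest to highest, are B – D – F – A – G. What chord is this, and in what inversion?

Reducing to letter names: B, D, F, A, G. These stack in thirds as G–B–D–F–A — a G dominant ninth chord.
With the third (B) in the bass, the chord is in first inversion.

G dominant ninth, first inversion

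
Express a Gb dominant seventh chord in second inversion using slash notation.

Second inversion of Gb dominant seventh has the fifth (Db) in the bass. As a slash chord: Gb7/Db.

Gb7/Db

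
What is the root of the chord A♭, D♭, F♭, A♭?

Ab, Db, Fb are the tones of a Db minor triad (Db–Fb–Ab), making Db the root.

Db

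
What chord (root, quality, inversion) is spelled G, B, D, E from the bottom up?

Reducing to letter names: G, B, D, E. These stack in thirds as E–G–B–D — an E minor seventh chord.
The lowest note is G, the third of the chord, so this is first inversion (figured bass 6/5).

E minor seventh, first inversion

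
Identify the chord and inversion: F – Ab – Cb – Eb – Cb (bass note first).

F half-diminished seventh, root position

The distinct note names are F, Ab, Cb, Eb. Stacked in thirds they read F–Ab–Cb–Eb, which is a half-diminished seventh chord on F.
F is the root of F half-diminished seventh; root in the bass means root position (figured bass 7).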